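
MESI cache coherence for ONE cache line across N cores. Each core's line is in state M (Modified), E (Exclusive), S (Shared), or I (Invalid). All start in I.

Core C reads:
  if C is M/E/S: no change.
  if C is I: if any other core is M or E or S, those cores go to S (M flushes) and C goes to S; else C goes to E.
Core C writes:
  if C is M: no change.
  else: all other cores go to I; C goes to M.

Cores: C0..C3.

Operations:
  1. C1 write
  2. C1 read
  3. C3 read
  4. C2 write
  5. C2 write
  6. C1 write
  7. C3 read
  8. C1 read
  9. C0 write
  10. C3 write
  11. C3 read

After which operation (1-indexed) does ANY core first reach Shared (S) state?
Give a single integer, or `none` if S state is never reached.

Op 1: C1 write [C1 write: invalidate none -> C1=M] -> [I,M,I,I]
Op 2: C1 read [C1 read: already in M, no change] -> [I,M,I,I]
Op 3: C3 read [C3 read from I: others=['C1=M'] -> C3=S, others downsized to S] -> [I,S,I,S]
  -> First S state at op 3; remaining ops need not be traced.

Answer: 3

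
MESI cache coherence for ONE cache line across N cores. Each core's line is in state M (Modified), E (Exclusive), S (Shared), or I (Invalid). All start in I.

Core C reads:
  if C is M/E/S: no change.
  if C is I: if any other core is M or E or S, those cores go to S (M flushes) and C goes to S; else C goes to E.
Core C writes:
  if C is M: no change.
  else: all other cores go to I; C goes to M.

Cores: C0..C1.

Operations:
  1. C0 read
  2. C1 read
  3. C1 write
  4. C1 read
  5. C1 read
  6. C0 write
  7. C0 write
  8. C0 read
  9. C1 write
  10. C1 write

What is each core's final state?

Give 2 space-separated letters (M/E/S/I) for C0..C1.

Answer: I M

Derivation:
Op 1: C0 read [C0 read from I: no other sharers -> C0=E (exclusive)] -> [E,I]
Op 2: C1 read [C1 read from I: others=['C0=E'] -> C1=S, others downsized to S] -> [S,S]
Op 3: C1 write [C1 write: invalidate ['C0=S'] -> C1=M] -> [I,M]
Op 4: C1 read [C1 read: already in M, no change] -> [I,M]
Op 5: C1 read [C1 read: already in M, no change] -> [I,M]
Op 6: C0 write [C0 write: invalidate ['C1=M'] -> C0=M] -> [M,I]
Op 7: C0 write [C0 write: already M (modified), no change] -> [M,I]
Op 8: C0 read [C0 read: already in M, no change] -> [M,I]
Op 9: C1 write [C1 write: invalidate ['C0=M'] -> C1=M] -> [I,M]
Op 10: C1 write [C1 write: already M (modified), no change] -> [I,M]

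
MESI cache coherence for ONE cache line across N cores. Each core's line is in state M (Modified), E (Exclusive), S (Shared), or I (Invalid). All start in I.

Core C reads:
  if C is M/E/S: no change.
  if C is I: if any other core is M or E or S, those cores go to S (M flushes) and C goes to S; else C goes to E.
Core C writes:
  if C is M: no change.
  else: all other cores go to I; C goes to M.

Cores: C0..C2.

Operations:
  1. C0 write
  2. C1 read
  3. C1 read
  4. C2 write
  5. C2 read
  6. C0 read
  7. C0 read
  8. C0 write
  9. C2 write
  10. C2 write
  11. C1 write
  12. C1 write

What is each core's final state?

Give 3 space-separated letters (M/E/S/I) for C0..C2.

Op 1: C0 write [C0 write: invalidate none -> C0=M] -> [M,I,I]
Op 2: C1 read [C1 read from I: others=['C0=M'] -> C1=S, others downsized to S] -> [S,S,I]
Op 3: C1 read [C1 read: already in S, no change] -> [S,S,I]
Op 4: C2 write [C2 write: invalidate ['C0=S', 'C1=S'] -> C2=M] -> [I,I,M]
Op 5: C2 read [C2 read: already in M, no change] -> [I,I,M]
Op 6: C0 read [C0 read from I: others=['C2=M'] -> C0=S, others downsized to S] -> [S,I,S]
Op 7: C0 read [C0 read: already in S, no change] -> [S,I,S]
Op 8: C0 write [C0 write: invalidate ['C2=S'] -> C0=M] -> [M,I,I]
Op 9: C2 write [C2 write: invalidate ['C0=M'] -> C2=M] -> [I,I,M]
Op 10: C2 write [C2 write: already M (modified), no change] -> [I,I,M]
Op 11: C1 write [C1 write: invalidate ['C2=M'] -> C1=M] -> [I,M,I]
Op 12: C1 write [C1 write: already M (modified), no change] -> [I,M,I]

Answer: I M I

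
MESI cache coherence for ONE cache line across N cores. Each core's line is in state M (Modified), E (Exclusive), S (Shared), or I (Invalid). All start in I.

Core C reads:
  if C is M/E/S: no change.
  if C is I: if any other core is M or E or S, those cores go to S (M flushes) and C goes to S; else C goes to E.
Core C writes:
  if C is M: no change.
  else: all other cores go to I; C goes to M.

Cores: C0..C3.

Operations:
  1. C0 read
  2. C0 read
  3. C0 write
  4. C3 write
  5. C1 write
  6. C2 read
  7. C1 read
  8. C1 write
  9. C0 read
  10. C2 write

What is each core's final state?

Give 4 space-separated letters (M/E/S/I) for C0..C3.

Op 1: C0 read [C0 read from I: no other sharers -> C0=E (exclusive)] -> [E,I,I,I]
Op 2: C0 read [C0 read: already in E, no change] -> [E,I,I,I]
Op 3: C0 write [C0 write: invalidate none -> C0=M] -> [M,I,I,I]
Op 4: C3 write [C3 write: invalidate ['C0=M'] -> C3=M] -> [I,I,I,M]
Op 5: C1 write [C1 write: invalidate ['C3=M'] -> C1=M] -> [I,M,I,I]
Op 6: C2 read [C2 read from I: others=['C1=M'] -> C2=S, others downsized to S] -> [I,S,S,I]
Op 7: C1 read [C1 read: already in S, no change] -> [I,S,S,I]
Op 8: C1 write [C1 write: invalidate ['C2=S'] -> C1=M] -> [I,M,I,I]
Op 9: C0 read [C0 read from I: others=['C1=M'] -> C0=S, others downsized to S] -> [S,S,I,I]
Op 10: C2 write [C2 write: invalidate ['C0=S', 'C1=S'] -> C2=M] -> [I,I,M,I]

Answer: I I M I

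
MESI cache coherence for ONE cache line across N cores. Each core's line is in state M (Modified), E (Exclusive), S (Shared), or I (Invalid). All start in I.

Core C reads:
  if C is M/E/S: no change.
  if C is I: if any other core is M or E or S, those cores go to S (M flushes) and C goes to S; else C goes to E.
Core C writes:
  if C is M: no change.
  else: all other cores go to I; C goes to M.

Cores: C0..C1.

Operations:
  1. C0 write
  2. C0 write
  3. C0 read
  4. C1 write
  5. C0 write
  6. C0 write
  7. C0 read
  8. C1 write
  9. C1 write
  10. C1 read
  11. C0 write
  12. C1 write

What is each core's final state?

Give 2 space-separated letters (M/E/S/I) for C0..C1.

Answer: I M

Derivation:
Op 1: C0 write [C0 write: invalidate none -> C0=M] -> [M,I]
Op 2: C0 write [C0 write: already M (modified), no change] -> [M,I]
Op 3: C0 read [C0 read: already in M, no change] -> [M,I]
Op 4: C1 write [C1 write: invalidate ['C0=M'] -> C1=M] -> [I,M]
Op 5: C0 write [C0 write: invalidate ['C1=M'] -> C0=M] -> [M,I]
Op 6: C0 write [C0 write: already M (modified), no change] -> [M,I]
Op 7: C0 read [C0 read: already in M, no change] -> [M,I]
Op 8: C1 write [C1 write: invalidate ['C0=M'] -> C1=M] -> [I,M]
Op 9: C1 write [C1 write: already M (modified), no change] -> [I,M]
Op 10: C1 read [C1 read: already in M, no change] -> [I,M]
Op 11: C0 write [C0 write: invalidate ['C1=M'] -> C0=M] -> [M,I]
Op 12: C1 write [C1 write: invalidate ['C0=M'] -> C1=M] -> [I,M]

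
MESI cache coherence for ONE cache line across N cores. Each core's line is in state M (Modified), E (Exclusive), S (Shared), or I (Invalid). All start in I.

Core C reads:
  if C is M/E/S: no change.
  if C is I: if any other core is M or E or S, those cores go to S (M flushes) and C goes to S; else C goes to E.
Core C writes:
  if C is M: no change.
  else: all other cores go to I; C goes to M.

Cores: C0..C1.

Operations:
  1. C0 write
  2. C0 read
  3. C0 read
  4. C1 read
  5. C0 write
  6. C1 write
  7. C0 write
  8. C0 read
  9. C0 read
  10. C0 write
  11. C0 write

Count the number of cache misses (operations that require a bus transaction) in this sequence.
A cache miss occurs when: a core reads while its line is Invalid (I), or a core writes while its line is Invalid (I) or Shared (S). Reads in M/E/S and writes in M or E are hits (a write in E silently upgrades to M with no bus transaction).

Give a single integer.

Answer: 5

Derivation:
Op 1: C0 write [C0 write: invalidate none -> C0=M] -> [M,I] [MISS #1: write from I]
Op 2: C0 read [C0 read: already in M, no change] -> [M,I] [hit: read from M]
Op 3: C0 read [C0 read: already in M, no change] -> [M,I] [hit: read from M]
Op 4: C1 read [C1 read from I: others=['C0=M'] -> C1=S, others downsized to S] -> [S,S] [MISS #2: read from I]
Op 5: C0 write [C0 write: invalidate ['C1=S'] -> C0=M] -> [M,I] [MISS #3: write from S]
Op 6: C1 write [C1 write: invalidate ['C0=M'] -> C1=M] -> [I,M] [MISS #4: write from I]
Op 7: C0 write [C0 write: invalidate ['C1=M'] -> C0=M] -> [M,I] [MISS #5: write from I]
Op 8: C0 read [C0 read: already in M, no change] -> [M,I] [hit: read from M]
Op 9: C0 read [C0 read: already in M, no change] -> [M,I] [hit: read from M]
Op 10: C0 write [C0 write: already M (modified), no change] -> [M,I] [hit: write from M]
Op 11: C0 write [C0 write: already M (modified), no change] -> [M,I] [hit: write from M]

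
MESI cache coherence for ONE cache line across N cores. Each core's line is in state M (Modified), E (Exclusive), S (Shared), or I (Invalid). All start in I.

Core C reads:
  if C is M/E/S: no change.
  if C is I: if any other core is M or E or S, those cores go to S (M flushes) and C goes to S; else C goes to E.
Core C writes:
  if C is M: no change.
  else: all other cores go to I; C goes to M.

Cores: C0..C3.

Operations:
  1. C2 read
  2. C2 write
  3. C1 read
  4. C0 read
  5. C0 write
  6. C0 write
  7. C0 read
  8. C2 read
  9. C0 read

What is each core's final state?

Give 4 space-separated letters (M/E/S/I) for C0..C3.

Op 1: C2 read [C2 read from I: no other sharers -> C2=E (exclusive)] -> [I,I,E,I]
Op 2: C2 write [C2 write: invalidate none -> C2=M] -> [I,I,M,I]
Op 3: C1 read [C1 read from I: others=['C2=M'] -> C1=S, others downsized to S] -> [I,S,S,I]
Op 4: C0 read [C0 read from I: others=['C1=S', 'C2=S'] -> C0=S, others downsized to S] -> [S,S,S,I]
Op 5: C0 write [C0 write: invalidate ['C1=S', 'C2=S'] -> C0=M] -> [M,I,I,I]
Op 6: C0 write [C0 write: already M (modified), no change] -> [M,I,I,I]
Op 7: C0 read [C0 read: already in M, no change] -> [M,I,I,I]
Op 8: C2 read [C2 read from I: others=['C0=M'] -> C2=S, others downsized to S] -> [S,I,S,I]
Op 9: C0 read [C0 read: already in S, no change] -> [S,I,S,I]

Answer: S I S I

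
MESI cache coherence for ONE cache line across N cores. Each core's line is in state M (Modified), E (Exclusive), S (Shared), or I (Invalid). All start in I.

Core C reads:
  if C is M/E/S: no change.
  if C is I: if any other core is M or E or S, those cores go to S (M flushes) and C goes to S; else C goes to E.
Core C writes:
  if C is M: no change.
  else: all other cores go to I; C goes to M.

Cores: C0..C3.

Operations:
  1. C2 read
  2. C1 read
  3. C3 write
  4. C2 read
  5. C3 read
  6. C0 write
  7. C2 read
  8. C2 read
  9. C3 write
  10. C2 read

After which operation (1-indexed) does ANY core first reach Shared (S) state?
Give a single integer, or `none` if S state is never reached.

Op 1: C2 read [C2 read from I: no other sharers -> C2=E (exclusive)] -> [I,I,E,I]
Op 2: C1 read [C1 read from I: others=['C2=E'] -> C1=S, others downsized to S] -> [I,S,S,I]
  -> First S state at op 2; remaining ops need not be traced.

Answer: 2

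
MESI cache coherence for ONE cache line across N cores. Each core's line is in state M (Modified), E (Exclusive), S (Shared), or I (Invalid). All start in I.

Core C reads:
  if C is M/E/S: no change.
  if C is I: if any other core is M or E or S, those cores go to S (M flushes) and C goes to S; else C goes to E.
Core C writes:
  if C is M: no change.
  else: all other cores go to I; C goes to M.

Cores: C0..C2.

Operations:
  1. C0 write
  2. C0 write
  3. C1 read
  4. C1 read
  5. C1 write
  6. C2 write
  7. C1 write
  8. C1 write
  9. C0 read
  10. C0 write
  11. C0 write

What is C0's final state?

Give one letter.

Op 1: C0 write [C0 write: invalidate none -> C0=M] -> [M,I,I]
Op 2: C0 write [C0 write: already M (modified), no change] -> [M,I,I]
Op 3: C1 read [C1 read from I: others=['C0=M'] -> C1=S, others downsized to S] -> [S,S,I]
Op 4: C1 read [C1 read: already in S, no change] -> [S,S,I]
Op 5: C1 write [C1 write: invalidate ['C0=S'] -> C1=M] -> [I,M,I]
Op 6: C2 write [C2 write: invalidate ['C1=M'] -> C2=M] -> [I,I,M]
Op 7: C1 write [C1 write: invalidate ['C2=M'] -> C1=M] -> [I,M,I]
Op 8: C1 write [C1 write: already M (modified), no change] -> [I,M,I]
Op 9: C0 read [C0 read from I: others=['C1=M'] -> C0=S, others downsized to S] -> [S,S,I]
Op 10: C0 write [C0 write: invalidate ['C1=S'] -> C0=M] -> [M,I,I]
Op 11: C0 write [C0 write: already M (modified), no change] -> [M,I,I]

Answer: M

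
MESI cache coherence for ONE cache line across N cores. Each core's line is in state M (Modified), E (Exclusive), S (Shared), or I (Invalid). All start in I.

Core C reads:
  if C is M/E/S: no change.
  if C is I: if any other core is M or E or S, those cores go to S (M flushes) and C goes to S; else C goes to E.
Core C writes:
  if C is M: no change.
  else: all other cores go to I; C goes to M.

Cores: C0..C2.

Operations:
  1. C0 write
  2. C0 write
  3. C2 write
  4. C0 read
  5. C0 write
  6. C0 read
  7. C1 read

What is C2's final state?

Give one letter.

Answer: I

Derivation:
Op 1: C0 write [C0 write: invalidate none -> C0=M] -> [M,I,I]
Op 2: C0 write [C0 write: already M (modified), no change] -> [M,I,I]
Op 3: C2 write [C2 write: invalidate ['C0=M'] -> C2=M] -> [I,I,M]
Op 4: C0 read [C0 read from I: others=['C2=M'] -> C0=S, others downsized to S] -> [S,I,S]
Op 5: C0 write [C0 write: invalidate ['C2=S'] -> C0=M] -> [M,I,I]
Op 6: C0 read [C0 read: already in M, no change] -> [M,I,I]
Op 7: C1 read [C1 read from I: others=['C0=M'] -> C1=S, others downsized to S] -> [S,S,I]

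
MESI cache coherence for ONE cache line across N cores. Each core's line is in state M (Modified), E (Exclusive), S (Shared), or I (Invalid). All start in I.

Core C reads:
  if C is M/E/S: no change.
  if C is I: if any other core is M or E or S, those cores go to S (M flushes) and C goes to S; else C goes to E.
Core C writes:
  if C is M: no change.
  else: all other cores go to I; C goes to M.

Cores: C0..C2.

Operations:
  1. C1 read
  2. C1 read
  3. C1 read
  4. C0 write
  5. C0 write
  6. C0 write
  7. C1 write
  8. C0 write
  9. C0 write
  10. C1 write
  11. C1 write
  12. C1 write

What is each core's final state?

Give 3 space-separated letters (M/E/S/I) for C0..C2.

Op 1: C1 read [C1 read from I: no other sharers -> C1=E (exclusive)] -> [I,E,I]
Op 2: C1 read [C1 read: already in E, no change] -> [I,E,I]
Op 3: C1 read [C1 read: already in E, no change] -> [I,E,I]
Op 4: C0 write [C0 write: invalidate ['C1=E'] -> C0=M] -> [M,I,I]
Op 5: C0 write [C0 write: already M (modified), no change] -> [M,I,I]
Op 6: C0 write [C0 write: already M (modified), no change] -> [M,I,I]
Op 7: C1 write [C1 write: invalidate ['C0=M'] -> C1=M] -> [I,M,I]
Op 8: C0 write [C0 write: invalidate ['C1=M'] -> C0=M] -> [M,I,I]
Op 9: C0 write [C0 write: already M (modified), no change] -> [M,I,I]
Op 10: C1 write [C1 write: invalidate ['C0=M'] -> C1=M] -> [I,M,I]
Op 11: C1 write [C1 write: already M (modified), no change] -> [I,M,I]
Op 12: C1 write [C1 write: already M (modified), no change] -> [I,M,I]

Answer: I M I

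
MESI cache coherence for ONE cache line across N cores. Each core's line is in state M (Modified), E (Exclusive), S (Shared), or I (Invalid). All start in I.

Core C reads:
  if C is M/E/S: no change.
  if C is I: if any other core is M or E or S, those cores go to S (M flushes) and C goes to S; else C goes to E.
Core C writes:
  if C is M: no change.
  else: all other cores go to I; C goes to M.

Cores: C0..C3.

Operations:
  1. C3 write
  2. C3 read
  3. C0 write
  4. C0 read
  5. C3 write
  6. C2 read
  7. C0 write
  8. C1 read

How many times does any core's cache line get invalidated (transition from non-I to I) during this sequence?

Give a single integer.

Op 1: C3 write [C3 write: invalidate none -> C3=M] -> [I,I,I,M] (invalidations this op: 0; running total: 0)
Op 2: C3 read [C3 read: already in M, no change] -> [I,I,I,M] (invalidations this op: 0; running total: 0)
Op 3: C0 write [C0 write: invalidate ['C3=M'] -> C0=M] -> [M,I,I,I] (invalidations this op: 1; running total: 1)
Op 4: C0 read [C0 read: already in M, no change] -> [M,I,I,I] (invalidations this op: 0; running total: 1)
Op 5: C3 write [C3 write: invalidate ['C0=M'] -> C3=M] -> [I,I,I,M] (invalidations this op: 1; running total: 2)
Op 6: C2 read [C2 read from I: others=['C3=M'] -> C2=S, others downsized to S] -> [I,I,S,S] (invalidations this op: 0; running total: 2)
Op 7: C0 write [C0 write: invalidate ['C2=S', 'C3=S'] -> C0=M] -> [M,I,I,I] (invalidations this op: 2; running total: 4)
Op 8: C1 read [C1 read from I: others=['C0=M'] -> C1=S, others downsized to S] -> [S,S,I,I] (invalidations this op: 0; running total: 4)

Answer: 4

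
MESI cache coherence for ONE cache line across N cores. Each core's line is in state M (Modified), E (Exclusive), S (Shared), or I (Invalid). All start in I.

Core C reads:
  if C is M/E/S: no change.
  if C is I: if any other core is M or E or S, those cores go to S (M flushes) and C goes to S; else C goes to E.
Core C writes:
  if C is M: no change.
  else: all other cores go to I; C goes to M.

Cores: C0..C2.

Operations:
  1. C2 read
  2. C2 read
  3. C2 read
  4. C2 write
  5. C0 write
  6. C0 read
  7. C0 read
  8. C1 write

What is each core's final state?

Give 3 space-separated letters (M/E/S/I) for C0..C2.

Op 1: C2 read [C2 read from I: no other sharers -> C2=E (exclusive)] -> [I,I,E]
Op 2: C2 read [C2 read: already in E, no change] -> [I,I,E]
Op 3: C2 read [C2 read: already in E, no change] -> [I,I,E]
Op 4: C2 write [C2 write: invalidate none -> C2=M] -> [I,I,M]
Op 5: C0 write [C0 write: invalidate ['C2=M'] -> C0=M] -> [M,I,I]
Op 6: C0 read [C0 read: already in M, no change] -> [M,I,I]
Op 7: C0 read [C0 read: already in M, no change] -> [M,I,I]
Op 8: C1 write [C1 write: invalidate ['C0=M'] -> C1=M] -> [I,M,I]

Answer: I M I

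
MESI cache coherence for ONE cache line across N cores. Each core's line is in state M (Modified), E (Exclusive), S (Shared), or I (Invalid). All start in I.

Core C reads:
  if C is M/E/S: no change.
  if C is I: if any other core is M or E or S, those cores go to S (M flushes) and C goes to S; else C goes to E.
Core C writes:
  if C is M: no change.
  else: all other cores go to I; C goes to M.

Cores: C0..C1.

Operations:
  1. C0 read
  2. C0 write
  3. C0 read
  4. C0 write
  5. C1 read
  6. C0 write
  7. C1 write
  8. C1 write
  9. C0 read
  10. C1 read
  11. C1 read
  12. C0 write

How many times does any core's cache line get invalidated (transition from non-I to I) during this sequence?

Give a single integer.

Op 1: C0 read [C0 read from I: no other sharers -> C0=E (exclusive)] -> [E,I] (invalidations this op: 0; running total: 0)
Op 2: C0 write [C0 write: invalidate none -> C0=M] -> [M,I] (invalidations this op: 0; running total: 0)
Op 3: C0 read [C0 read: already in M, no change] -> [M,I] (invalidations this op: 0; running total: 0)
Op 4: C0 write [C0 write: already M (modified), no change] -> [M,I] (invalidations this op: 0; running total: 0)
Op 5: C1 read [C1 read from I: others=['C0=M'] -> C1=S, others downsized to S] -> [S,S] (invalidations this op: 0; running total: 0)
Op 6: C0 write [C0 write: invalidate ['C1=S'] -> C0=M] -> [M,I] (invalidations this op: 1; running total: 1)
Op 7: C1 write [C1 write: invalidate ['C0=M'] -> C1=M] -> [I,M] (invalidations this op: 1; running total: 2)
Op 8: C1 write [C1 write: already M (modified), no change] -> [I,M] (invalidations this op: 0; running total: 2)
Op 9: C0 read [C0 read from I: others=['C1=M'] -> C0=S, others downsized to S] -> [S,S] (invalidations this op: 0; running total: 2)
Op 10: C1 read [C1 read: already in S, no change] -> [S,S] (invalidations this op: 0; running total: 2)
Op 11: C1 read [C1 read: already in S, no change] -> [S,S] (invalidations this op: 0; running total: 2)
Op 12: C0 write [C0 write: invalidate ['C1=S'] -> C0=M] -> [M,I] (invalidations this op: 1; running total: 3)

Answer: 3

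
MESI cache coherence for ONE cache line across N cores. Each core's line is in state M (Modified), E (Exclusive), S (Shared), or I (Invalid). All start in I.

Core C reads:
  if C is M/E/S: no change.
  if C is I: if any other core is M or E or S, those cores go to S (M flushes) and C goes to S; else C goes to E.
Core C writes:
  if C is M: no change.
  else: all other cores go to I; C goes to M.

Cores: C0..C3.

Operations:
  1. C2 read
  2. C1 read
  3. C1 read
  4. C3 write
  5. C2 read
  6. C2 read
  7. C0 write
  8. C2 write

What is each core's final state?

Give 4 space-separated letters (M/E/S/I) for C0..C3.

Answer: I I M I

Derivation:
Op 1: C2 read [C2 read from I: no other sharers -> C2=E (exclusive)] -> [I,I,E,I]
Op 2: C1 read [C1 read from I: others=['C2=E'] -> C1=S, others downsized to S] -> [I,S,S,I]
Op 3: C1 read [C1 read: already in S, no change] -> [I,S,S,I]
Op 4: C3 write [C3 write: invalidate ['C1=S', 'C2=S'] -> C3=M] -> [I,I,I,M]
Op 5: C2 read [C2 read from I: others=['C3=M'] -> C2=S, others downsized to S] -> [I,I,S,S]
Op 6: C2 read [C2 read: already in S, no change] -> [I,I,S,S]
Op 7: C0 write [C0 write: invalidate ['C2=S', 'C3=S'] -> C0=M] -> [M,I,I,I]
Op 8: C2 write [C2 write: invalidate ['C0=M'] -> C2=M] -> [I,I,M,I]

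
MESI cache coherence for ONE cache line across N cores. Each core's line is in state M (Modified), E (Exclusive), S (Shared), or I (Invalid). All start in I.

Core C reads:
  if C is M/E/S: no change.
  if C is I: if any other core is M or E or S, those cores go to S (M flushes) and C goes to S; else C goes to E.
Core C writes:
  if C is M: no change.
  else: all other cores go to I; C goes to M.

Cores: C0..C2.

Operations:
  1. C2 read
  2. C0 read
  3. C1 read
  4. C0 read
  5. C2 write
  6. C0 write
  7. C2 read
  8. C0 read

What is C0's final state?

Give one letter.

Answer: S

Derivation:
Op 1: C2 read [C2 read from I: no other sharers -> C2=E (exclusive)] -> [I,I,E]
Op 2: C0 read [C0 read from I: others=['C2=E'] -> C0=S, others downsized to S] -> [S,I,S]
Op 3: C1 read [C1 read from I: others=['C0=S', 'C2=S'] -> C1=S, others downsized to S] -> [S,S,S]
Op 4: C0 read [C0 read: already in S, no change] -> [S,S,S]
Op 5: C2 write [C2 write: invalidate ['C0=S', 'C1=S'] -> C2=M] -> [I,I,M]
Op 6: C0 write [C0 write: invalidate ['C2=M'] -> C0=M] -> [M,I,I]
Op 7: C2 read [C2 read from I: others=['C0=M'] -> C2=S, others downsized to S] -> [S,I,S]
Op 8: C0 read [C0 read: already in S, no change] -> [S,I,S]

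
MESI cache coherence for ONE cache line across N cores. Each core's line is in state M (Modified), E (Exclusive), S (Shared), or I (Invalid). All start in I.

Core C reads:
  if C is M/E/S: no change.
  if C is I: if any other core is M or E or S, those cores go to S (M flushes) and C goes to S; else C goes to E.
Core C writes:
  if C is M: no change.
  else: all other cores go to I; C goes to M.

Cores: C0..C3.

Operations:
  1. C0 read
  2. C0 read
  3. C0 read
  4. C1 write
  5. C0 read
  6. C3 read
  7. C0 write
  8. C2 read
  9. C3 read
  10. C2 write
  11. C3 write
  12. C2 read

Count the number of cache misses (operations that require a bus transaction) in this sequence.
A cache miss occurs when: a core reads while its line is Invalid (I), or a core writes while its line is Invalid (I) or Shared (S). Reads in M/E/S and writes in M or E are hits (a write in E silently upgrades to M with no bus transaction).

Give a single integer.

Op 1: C0 read [C0 read from I: no other sharers -> C0=E (exclusive)] -> [E,I,I,I] [MISS #1: read from I]
Op 2: C0 read [C0 read: already in E, no change] -> [E,I,I,I] [hit: read from E]
Op 3: C0 read [C0 read: already in E, no change] -> [E,I,I,I] [hit: read from E]
Op 4: C1 write [C1 write: invalidate ['C0=E'] -> C1=M] -> [I,M,I,I] [MISS #2: write from I]
Op 5: C0 read [C0 read from I: others=['C1=M'] -> C0=S, others downsized to S] -> [S,S,I,I] [MISS #3: read from I]
Op 6: C3 read [C3 read from I: others=['C0=S', 'C1=S'] -> C3=S, others downsized to S] -> [S,S,I,S] [MISS #4: read from I]
Op 7: C0 write [C0 write: invalidate ['C1=S', 'C3=S'] -> C0=M] -> [M,I,I,I] [MISS #5: write from S]
Op 8: C2 read [C2 read from I: others=['C0=M'] -> C2=S, others downsized to S] -> [S,I,S,I] [MISS #6: read from I]
Op 9: C3 read [C3 read from I: others=['C0=S', 'C2=S'] -> C3=S, others downsized to S] -> [S,I,S,S] [MISS #7: read from I]
Op 10: C2 write [C2 write: invalidate ['C0=S', 'C3=S'] -> C2=M] -> [I,I,M,I] [MISS #8: write from S]
Op 11: C3 write [C3 write: invalidate ['C2=M'] -> C3=M] -> [I,I,I,M] [MISS #9: write from I]
Op 12: C2 read [C2 read from I: others=['C3=M'] -> C2=S, others downsized to S] -> [I,I,S,S] [MISS #10: read from I]

Answer: 10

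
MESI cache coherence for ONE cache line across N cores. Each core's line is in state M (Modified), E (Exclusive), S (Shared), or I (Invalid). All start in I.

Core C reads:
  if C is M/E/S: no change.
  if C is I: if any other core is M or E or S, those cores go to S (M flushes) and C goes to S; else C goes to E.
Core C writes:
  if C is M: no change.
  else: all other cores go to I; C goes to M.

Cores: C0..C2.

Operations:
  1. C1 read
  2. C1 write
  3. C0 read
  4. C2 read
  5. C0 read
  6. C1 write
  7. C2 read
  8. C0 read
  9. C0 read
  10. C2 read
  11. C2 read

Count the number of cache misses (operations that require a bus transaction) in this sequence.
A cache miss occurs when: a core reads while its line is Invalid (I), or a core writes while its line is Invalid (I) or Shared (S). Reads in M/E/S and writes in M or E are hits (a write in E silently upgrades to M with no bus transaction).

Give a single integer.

Op 1: C1 read [C1 read from I: no other sharers -> C1=E (exclusive)] -> [I,E,I] [MISS #1: read from I]
Op 2: C1 write [C1 write: invalidate none -> C1=M] -> [I,M,I] [hit: write from E is a silent E->M upgrade, no bus transaction]
Op 3: C0 read [C0 read from I: others=['C1=M'] -> C0=S, others downsized to S] -> [S,S,I] [MISS #2: read from I]
Op 4: C2 read [C2 read from I: others=['C0=S', 'C1=S'] -> C2=S, others downsized to S] -> [S,S,S] [MISS #3: read from I]
Op 5: C0 read [C0 read: already in S, no change] -> [S,S,S] [hit: read from S]
Op 6: C1 write [C1 write: invalidate ['C0=S', 'C2=S'] -> C1=M] -> [I,M,I] [MISS #4: write from S]
Op 7: C2 read [C2 read from I: others=['C1=M'] -> C2=S, others downsized to S] -> [I,S,S] [MISS #5: read from I]
Op 8: C0 read [C0 read from I: others=['C1=S', 'C2=S'] -> C0=S, others downsized to S] -> [S,S,S] [MISS #6: read from I]
Op 9: C0 read [C0 read: already in S, no change] -> [S,S,S] [hit: read from S]
Op 10: C2 read [C2 read: already in S, no change] -> [S,S,S] [hit: read from S]
Op 11: C2 read [C2 read: already in S, no change] -> [S,S,S] [hit: read from S]

Answer: 6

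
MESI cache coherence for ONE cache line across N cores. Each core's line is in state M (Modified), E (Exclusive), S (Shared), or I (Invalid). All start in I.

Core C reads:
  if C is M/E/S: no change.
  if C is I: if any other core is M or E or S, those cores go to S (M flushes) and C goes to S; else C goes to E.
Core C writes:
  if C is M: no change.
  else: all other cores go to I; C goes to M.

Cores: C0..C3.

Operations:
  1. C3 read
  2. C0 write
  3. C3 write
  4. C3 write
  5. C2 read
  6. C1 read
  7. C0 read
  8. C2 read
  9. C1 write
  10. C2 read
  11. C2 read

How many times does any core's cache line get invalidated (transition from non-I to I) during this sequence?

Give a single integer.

Answer: 5

Derivation:
Op 1: C3 read [C3 read from I: no other sharers -> C3=E (exclusive)] -> [I,I,I,E] (invalidations this op: 0; running total: 0)
Op 2: C0 write [C0 write: invalidate ['C3=E'] -> C0=M] -> [M,I,I,I] (invalidations this op: 1; running total: 1)
Op 3: C3 write [C3 write: invalidate ['C0=M'] -> C3=M] -> [I,I,I,M] (invalidations this op: 1; running total: 2)
Op 4: C3 write [C3 write: already M (modified), no change] -> [I,I,I,M] (invalidations this op: 0; running total: 2)
Op 5: C2 read [C2 read from I: others=['C3=M'] -> C2=S, others downsized to S] -> [I,I,S,S] (invalidations this op: 0; running total: 2)
Op 6: C1 read [C1 read from I: others=['C2=S', 'C3=S'] -> C1=S, others downsized to S] -> [I,S,S,S] (invalidations this op: 0; running total: 2)
Op 7: C0 read [C0 read from I: others=['C1=S', 'C2=S', 'C3=S'] -> C0=S, others downsized to S] -> [S,S,S,S] (invalidations this op: 0; running total: 2)
Op 8: C2 read [C2 read: already in S, no change] -> [S,S,S,S] (invalidations this op: 0; running total: 2)
Op 9: C1 write [C1 write: invalidate ['C0=S', 'C2=S', 'C3=S'] -> C1=M] -> [I,M,I,I] (invalidations this op: 3; running total: 5)
Op 10: C2 read [C2 read from I: others=['C1=M'] -> C2=S, others downsized to S] -> [I,S,S,I] (invalidations this op: 0; running total: 5)
Op 11: C2 read [C2 read: already in S, no change] -> [I,S,S,I] (invalidations this op: 0; running total: 5)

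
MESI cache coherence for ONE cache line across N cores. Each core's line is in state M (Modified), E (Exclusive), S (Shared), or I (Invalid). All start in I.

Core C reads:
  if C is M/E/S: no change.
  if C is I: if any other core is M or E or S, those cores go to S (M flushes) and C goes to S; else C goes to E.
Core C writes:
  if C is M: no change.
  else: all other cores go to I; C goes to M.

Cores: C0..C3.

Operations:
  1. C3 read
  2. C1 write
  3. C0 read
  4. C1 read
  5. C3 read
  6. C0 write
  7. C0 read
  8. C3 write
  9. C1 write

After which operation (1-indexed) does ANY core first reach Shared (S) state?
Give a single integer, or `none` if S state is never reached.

Answer: 3

Derivation:
Op 1: C3 read [C3 read from I: no other sharers -> C3=E (exclusive)] -> [I,I,I,E]
Op 2: C1 write [C1 write: invalidate ['C3=E'] -> C1=M] -> [I,M,I,I]
Op 3: C0 read [C0 read from I: others=['C1=M'] -> C0=S, others downsized to S] -> [S,S,I,I]
  -> First S state at op 3; remaining ops need not be traced.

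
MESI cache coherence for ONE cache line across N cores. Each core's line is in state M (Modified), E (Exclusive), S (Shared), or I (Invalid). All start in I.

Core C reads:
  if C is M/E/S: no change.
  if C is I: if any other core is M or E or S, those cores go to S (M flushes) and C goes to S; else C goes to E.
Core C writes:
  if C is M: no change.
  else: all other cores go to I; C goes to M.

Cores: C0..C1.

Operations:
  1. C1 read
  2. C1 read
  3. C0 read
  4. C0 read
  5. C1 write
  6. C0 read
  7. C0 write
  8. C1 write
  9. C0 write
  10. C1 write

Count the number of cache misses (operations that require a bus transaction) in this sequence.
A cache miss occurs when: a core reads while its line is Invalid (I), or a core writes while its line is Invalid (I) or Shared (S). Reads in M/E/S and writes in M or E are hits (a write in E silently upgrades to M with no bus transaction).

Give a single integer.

Op 1: C1 read [C1 read from I: no other sharers -> C1=E (exclusive)] -> [I,E] [MISS #1: read from I]
Op 2: C1 read [C1 read: already in E, no change] -> [I,E] [hit: read from E]
Op 3: C0 read [C0 read from I: others=['C1=E'] -> C0=S, others downsized to S] -> [S,S] [MISS #2: read from I]
Op 4: C0 read [C0 read: already in S, no change] -> [S,S] [hit: read from S]
Op 5: C1 write [C1 write: invalidate ['C0=S'] -> C1=M] -> [I,M] [MISS #3: write from S]
Op 6: C0 read [C0 read from I: others=['C1=M'] -> C0=S, others downsized to S] -> [S,S] [MISS #4: read from I]
Op 7: C0 write [C0 write: invalidate ['C1=S'] -> C0=M] -> [M,I] [MISS #5: write from S]
Op 8: C1 write [C1 write: invalidate ['C0=M'] -> C1=M] -> [I,M] [MISS #6: write from I]
Op 9: C0 write [C0 write: invalidate ['C1=M'] -> C0=M] -> [M,I] [MISS #7: write from I]
Op 10: C1 write [C1 write: invalidate ['C0=M'] -> C1=M] -> [I,M] [MISS #8: write from I]

Answer: 8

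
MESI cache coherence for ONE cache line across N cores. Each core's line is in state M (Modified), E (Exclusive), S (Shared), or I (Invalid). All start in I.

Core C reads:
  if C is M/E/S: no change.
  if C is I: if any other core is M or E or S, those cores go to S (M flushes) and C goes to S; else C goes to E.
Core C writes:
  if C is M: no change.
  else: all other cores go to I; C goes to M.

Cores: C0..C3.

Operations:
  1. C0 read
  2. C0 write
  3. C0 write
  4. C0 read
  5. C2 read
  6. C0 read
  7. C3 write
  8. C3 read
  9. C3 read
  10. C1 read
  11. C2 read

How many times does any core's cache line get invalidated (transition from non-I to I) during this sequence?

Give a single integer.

Op 1: C0 read [C0 read from I: no other sharers -> C0=E (exclusive)] -> [E,I,I,I] (invalidations this op: 0; running total: 0)
Op 2: C0 write [C0 write: invalidate none -> C0=M] -> [M,I,I,I] (invalidations this op: 0; running total: 0)
Op 3: C0 write [C0 write: already M (modified), no change] -> [M,I,I,I] (invalidations this op: 0; running total: 0)
Op 4: C0 read [C0 read: already in M, no change] -> [M,I,I,I] (invalidations this op: 0; running total: 0)
Op 5: C2 read [C2 read from I: others=['C0=M'] -> C2=S, others downsized to S] -> [S,I,S,I] (invalidations this op: 0; running total: 0)
Op 6: C0 read [C0 read: already in S, no change] -> [S,I,S,I] (invalidations this op: 0; running total: 0)
Op 7: C3 write [C3 write: invalidate ['C0=S', 'C2=S'] -> C3=M] -> [I,I,I,M] (invalidations this op: 2; running total: 2)
Op 8: C3 read [C3 read: already in M, no change] -> [I,I,I,M] (invalidations this op: 0; running total: 2)
Op 9: C3 read [C3 read: already in M, no change] -> [I,I,I,M] (invalidations this op: 0; running total: 2)
Op 10: C1 read [C1 read from I: others=['C3=M'] -> C1=S, others downsized to S] -> [I,S,I,S] (invalidations this op: 0; running total: 2)
Op 11: C2 read [C2 read from I: others=['C1=S', 'C3=S'] -> C2=S, others downsized to S] -> [I,S,S,S] (invalidations this op: 0; running total: 2)

Answer: 2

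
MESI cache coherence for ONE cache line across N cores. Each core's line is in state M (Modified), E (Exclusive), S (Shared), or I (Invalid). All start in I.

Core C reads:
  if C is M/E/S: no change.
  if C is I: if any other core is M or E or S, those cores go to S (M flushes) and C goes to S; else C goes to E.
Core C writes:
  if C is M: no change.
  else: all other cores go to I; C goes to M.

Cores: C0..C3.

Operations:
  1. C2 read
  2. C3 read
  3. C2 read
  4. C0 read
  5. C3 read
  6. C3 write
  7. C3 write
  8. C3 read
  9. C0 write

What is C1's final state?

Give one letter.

Answer: I

Derivation:
Op 1: C2 read [C2 read from I: no other sharers -> C2=E (exclusive)] -> [I,I,E,I]
Op 2: C3 read [C3 read from I: others=['C2=E'] -> C3=S, others downsized to S] -> [I,I,S,S]
Op 3: C2 read [C2 read: already in S, no change] -> [I,I,S,S]
Op 4: C0 read [C0 read from I: others=['C2=S', 'C3=S'] -> C0=S, others downsized to S] -> [S,I,S,S]
Op 5: C3 read [C3 read: already in S, no change] -> [S,I,S,S]
Op 6: C3 write [C3 write: invalidate ['C0=S', 'C2=S'] -> C3=M] -> [I,I,I,M]
Op 7: C3 write [C3 write: already M (modified), no change] -> [I,I,I,M]
Op 8: C3 read [C3 read: already in M, no change] -> [I,I,I,M]
Op 9: C0 write [C0 write: invalidate ['C3=M'] -> C0=M] -> [M,I,I,I]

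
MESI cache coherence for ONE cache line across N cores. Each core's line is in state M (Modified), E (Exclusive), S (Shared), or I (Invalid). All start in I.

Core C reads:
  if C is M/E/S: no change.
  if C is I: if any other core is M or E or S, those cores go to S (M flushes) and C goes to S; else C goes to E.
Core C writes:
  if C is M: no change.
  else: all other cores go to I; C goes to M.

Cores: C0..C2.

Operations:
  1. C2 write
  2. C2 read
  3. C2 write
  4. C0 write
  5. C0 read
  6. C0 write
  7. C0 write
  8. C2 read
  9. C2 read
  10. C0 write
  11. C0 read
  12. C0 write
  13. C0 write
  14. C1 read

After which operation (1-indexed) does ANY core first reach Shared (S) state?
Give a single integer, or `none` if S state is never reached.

Op 1: C2 write [C2 write: invalidate none -> C2=M] -> [I,I,M]
Op 2: C2 read [C2 read: already in M, no change] -> [I,I,M]
Op 3: C2 write [C2 write: already M (modified), no change] -> [I,I,M]
Op 4: C0 write [C0 write: invalidate ['C2=M'] -> C0=M] -> [M,I,I]
Op 5: C0 read [C0 read: already in M, no change] -> [M,I,I]
Op 6: C0 write [C0 write: already M (modified), no change] -> [M,I,I]
Op 7: C0 write [C0 write: already M (modified), no change] -> [M,I,I]
Op 8: C2 read [C2 read from I: others=['C0=M'] -> C2=S, others downsized to S] -> [S,I,S]
  -> First S state at op 8; remaining ops need not be traced.

Answer: 8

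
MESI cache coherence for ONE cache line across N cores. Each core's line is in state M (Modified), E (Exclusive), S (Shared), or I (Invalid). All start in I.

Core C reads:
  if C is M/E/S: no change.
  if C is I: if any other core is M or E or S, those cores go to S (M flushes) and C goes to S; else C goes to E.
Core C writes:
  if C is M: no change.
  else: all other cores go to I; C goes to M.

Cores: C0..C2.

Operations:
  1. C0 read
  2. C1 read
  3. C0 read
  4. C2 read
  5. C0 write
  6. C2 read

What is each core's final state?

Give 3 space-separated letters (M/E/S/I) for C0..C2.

Answer: S I S

Derivation:
Op 1: C0 read [C0 read from I: no other sharers -> C0=E (exclusive)] -> [E,I,I]
Op 2: C1 read [C1 read from I: others=['C0=E'] -> C1=S, others downsized to S] -> [S,S,I]
Op 3: C0 read [C0 read: already in S, no change] -> [S,S,I]
Op 4: C2 read [C2 read from I: others=['C0=S', 'C1=S'] -> C2=S, others downsized to S] -> [S,S,S]
Op 5: C0 write [C0 write: invalidate ['C1=S', 'C2=S'] -> C0=M] -> [M,I,I]
Op 6: C2 read [C2 read from I: others=['C0=M'] -> C2=S, others downsized to S] -> [S,I,S]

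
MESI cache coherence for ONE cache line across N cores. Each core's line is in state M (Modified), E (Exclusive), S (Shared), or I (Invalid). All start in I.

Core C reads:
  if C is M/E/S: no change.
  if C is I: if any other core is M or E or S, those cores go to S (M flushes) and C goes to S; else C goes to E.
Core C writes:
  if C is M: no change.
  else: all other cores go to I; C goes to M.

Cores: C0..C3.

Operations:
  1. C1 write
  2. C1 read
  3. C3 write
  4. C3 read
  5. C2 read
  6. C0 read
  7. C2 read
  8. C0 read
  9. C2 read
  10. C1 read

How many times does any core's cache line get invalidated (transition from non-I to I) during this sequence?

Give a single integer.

Op 1: C1 write [C1 write: invalidate none -> C1=M] -> [I,M,I,I] (invalidations this op: 0; running total: 0)
Op 2: C1 read [C1 read: already in M, no change] -> [I,M,I,I] (invalidations this op: 0; running total: 0)
Op 3: C3 write [C3 write: invalidate ['C1=M'] -> C3=M] -> [I,I,I,M] (invalidations this op: 1; running total: 1)
Op 4: C3 read [C3 read: already in M, no change] -> [I,I,I,M] (invalidations this op: 0; running total: 1)
Op 5: C2 read [C2 read from I: others=['C3=M'] -> C2=S, others downsized to S] -> [I,I,S,S] (invalidations this op: 0; running total: 1)
Op 6: C0 read [C0 read from I: others=['C2=S', 'C3=S'] -> C0=S, others downsized to S] -> [S,I,S,S] (invalidations this op: 0; running total: 1)
Op 7: C2 read [C2 read: already in S, no change] -> [S,I,S,S] (invalidations this op: 0; running total: 1)
Op 8: C0 read [C0 read: already in S, no change] -> [S,I,S,S] (invalidations this op: 0; running total: 1)
Op 9: C2 read [C2 read: already in S, no change] -> [S,I,S,S] (invalidations this op: 0; running total: 1)
Op 10: C1 read [C1 read from I: others=['C0=S', 'C2=S', 'C3=S'] -> C1=S, others downsized to S] -> [S,S,S,S] (invalidations this op: 0; running total: 1)

Answer: 1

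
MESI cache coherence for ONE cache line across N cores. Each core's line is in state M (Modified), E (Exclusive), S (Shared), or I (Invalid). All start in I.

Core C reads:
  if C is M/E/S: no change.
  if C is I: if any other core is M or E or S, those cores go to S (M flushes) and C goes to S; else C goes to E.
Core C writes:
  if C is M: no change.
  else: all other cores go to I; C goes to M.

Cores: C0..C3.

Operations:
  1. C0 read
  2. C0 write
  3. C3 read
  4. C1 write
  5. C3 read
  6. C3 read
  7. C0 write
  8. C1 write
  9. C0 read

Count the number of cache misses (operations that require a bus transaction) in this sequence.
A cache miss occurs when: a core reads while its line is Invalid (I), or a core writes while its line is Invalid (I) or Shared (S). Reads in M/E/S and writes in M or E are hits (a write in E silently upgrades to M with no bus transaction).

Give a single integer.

Answer: 7

Derivation:
Op 1: C0 read [C0 read from I: no other sharers -> C0=E (exclusive)] -> [E,I,I,I] [MISS #1: read from I]
Op 2: C0 write [C0 write: invalidate none -> C0=M] -> [M,I,I,I] [hit: write from E is a silent E->M upgrade, no bus transaction]
Op 3: C3 read [C3 read from I: others=['C0=M'] -> C3=S, others downsized to S] -> [S,I,I,S] [MISS #2: read from I]
Op 4: C1 write [C1 write: invalidate ['C0=S', 'C3=S'] -> C1=M] -> [I,M,I,I] [MISS #3: write from I]
Op 5: C3 read [C3 read from I: others=['C1=M'] -> C3=S, others downsized to S] -> [I,S,I,S] [MISS #4: read from I]
Op 6: C3 read [C3 read: already in S, no change] -> [I,S,I,S] [hit: read from S]
Op 7: C0 write [C0 write: invalidate ['C1=S', 'C3=S'] -> C0=M] -> [M,I,I,I] [MISS #5: write from I]
Op 8: C1 write [C1 write: invalidate ['C0=M'] -> C1=M] -> [I,M,I,I] [MISS #6: write from I]
Op 9: C0 read [C0 read from I: others=['C1=M'] -> C0=S, others downsized to S] -> [S,S,I,I] [MISS #7: read from I]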